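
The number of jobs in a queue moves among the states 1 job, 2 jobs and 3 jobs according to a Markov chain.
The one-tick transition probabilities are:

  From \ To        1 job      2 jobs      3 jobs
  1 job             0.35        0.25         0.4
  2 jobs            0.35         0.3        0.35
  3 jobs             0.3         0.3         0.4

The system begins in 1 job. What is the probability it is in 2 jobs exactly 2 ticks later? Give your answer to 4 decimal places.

Sum over the intermediate state after 1 tick:
P = P(1 job→1 job)·P(1 job→2 jobs) + P(1 job→2 jobs)·P(2 jobs→2 jobs) + P(1 job→3 jobs)·P(3 jobs→2 jobs)
  = 0.35×0.25 + 0.25×0.3 + 0.4×0.3
  = 0.0875 + 0.0750 + 0.1200 = 0.2825

0.2825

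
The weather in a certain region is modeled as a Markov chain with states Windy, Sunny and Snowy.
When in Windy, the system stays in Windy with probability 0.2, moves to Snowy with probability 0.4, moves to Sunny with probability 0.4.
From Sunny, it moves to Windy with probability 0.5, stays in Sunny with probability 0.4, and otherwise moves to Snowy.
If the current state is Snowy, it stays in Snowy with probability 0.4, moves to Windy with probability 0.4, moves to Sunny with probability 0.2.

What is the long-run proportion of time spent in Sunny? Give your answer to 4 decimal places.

Let the stationary distribution be π with π = πP and π_1 + π_2 + π_3 = 1.
π_1 = 0.2·π_1 + 0.5·π_2 + 0.4·π_3
π_2 = 0.4·π_1 + 0.4·π_2 + 0.2·π_3
Solving with the normalization constraint gives π = (0.3617, 0.3404, 0.2979).
So the stationary probability of Sunny is 0.3404.

0.3404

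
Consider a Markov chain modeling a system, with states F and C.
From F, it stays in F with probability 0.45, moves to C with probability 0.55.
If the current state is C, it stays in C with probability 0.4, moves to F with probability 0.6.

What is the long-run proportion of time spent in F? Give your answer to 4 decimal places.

0.5217

Let the stationary distribution be π with π = πP and π_1 + π_2 = 1.
π_1 = 0.45·π_1 + 0.6·π_2
Solving with the normalization constraint gives π = (0.5217, 0.4783).
So the stationary probability of F is 0.5217.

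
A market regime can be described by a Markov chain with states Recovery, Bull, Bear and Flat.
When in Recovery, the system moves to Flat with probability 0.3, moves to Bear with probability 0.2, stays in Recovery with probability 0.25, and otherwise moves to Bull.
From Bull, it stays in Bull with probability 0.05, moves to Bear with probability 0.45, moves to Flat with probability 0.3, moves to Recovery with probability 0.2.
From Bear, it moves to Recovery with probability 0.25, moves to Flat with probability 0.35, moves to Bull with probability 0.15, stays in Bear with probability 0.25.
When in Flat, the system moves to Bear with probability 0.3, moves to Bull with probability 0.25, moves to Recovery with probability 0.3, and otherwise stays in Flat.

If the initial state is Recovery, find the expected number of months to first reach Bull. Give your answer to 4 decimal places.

Let t(s) be the expected number of months to first reach Bull from state s, with t(Bull) = 0. Conditioning on the first month:
t(Recovery) = 1 + 0.25·t(Recovery) + 0.2·t(Bear) + 0.3·t(Flat)
t(Bear) = 1 + 0.25·t(Recovery) + 0.25·t(Bear) + 0.35·t(Flat)
t(Flat) = 1 + 0.3·t(Recovery) + 0.3·t(Bear) + 0.15·t(Flat)
Solving: t(Recovery) = 4.4230, t(Bear) = 4.8907, t(Flat) = 4.4637.
Expected months from Recovery to Bull: 4.4230.

4.4230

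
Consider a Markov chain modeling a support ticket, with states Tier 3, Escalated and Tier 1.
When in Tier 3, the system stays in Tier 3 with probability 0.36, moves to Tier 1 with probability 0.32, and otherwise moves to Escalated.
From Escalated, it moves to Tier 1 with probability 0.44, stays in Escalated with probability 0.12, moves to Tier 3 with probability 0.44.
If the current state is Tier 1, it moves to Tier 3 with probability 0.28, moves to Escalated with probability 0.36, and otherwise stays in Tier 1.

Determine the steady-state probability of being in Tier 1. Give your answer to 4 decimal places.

0.3682

Let the stationary distribution be π with π = πP and π_1 + π_2 + π_3 = 1.
π_1 = 0.36·π_1 + 0.44·π_2 + 0.28·π_3
π_2 = 0.32·π_1 + 0.12·π_2 + 0.36·π_3
Solving with the normalization constraint gives π = (0.3529, 0.2789, 0.3682).
So the stationary probability of Tier 1 is 0.3682.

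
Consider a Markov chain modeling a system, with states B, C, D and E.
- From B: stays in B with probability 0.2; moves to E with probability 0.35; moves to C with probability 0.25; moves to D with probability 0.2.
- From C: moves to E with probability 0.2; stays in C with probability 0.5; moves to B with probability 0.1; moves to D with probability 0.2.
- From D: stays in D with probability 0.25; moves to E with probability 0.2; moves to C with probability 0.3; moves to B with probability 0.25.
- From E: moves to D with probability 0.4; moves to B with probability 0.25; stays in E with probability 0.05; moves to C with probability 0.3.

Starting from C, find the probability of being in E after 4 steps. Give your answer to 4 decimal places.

Propagate the distribution vector 4 steps from C.
After 0 steps: (0.0000, 1.0000, 0.0000, 0.0000)
After 1 step: (0.1000, 0.5000, 0.2000, 0.2000)
After 2 steps: (0.1700, 0.3950, 0.2500, 0.1850)
After 3 steps: (0.1823, 0.3705, 0.2495, 0.1978)
After 4 steps: (0.1853, 0.3650, 0.2520, 0.1977)
P(in E after 4 steps) = 0.1977

0.1977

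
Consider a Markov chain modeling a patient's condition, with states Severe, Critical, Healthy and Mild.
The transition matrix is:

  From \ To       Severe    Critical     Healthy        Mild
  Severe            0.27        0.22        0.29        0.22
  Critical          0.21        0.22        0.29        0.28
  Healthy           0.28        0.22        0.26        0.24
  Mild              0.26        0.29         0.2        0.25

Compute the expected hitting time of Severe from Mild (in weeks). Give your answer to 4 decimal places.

Let t(s) be the expected number of weeks to first reach Severe from state s, with t(Severe) = 0. Conditioning on the first week:
t(Critical) = 1 + 0.22·t(Critical) + 0.29·t(Healthy) + 0.28·t(Mild)
t(Healthy) = 1 + 0.22·t(Critical) + 0.26·t(Healthy) + 0.24·t(Mild)
t(Mild) = 1 + 0.29·t(Critical) + 0.2·t(Healthy) + 0.25·t(Mild)
Solving: t(Critical) = 4.1460, t(Healthy) = 3.8711, t(Mild) = 3.9687.
Expected weeks from Mild to Severe: 3.9687.

3.9687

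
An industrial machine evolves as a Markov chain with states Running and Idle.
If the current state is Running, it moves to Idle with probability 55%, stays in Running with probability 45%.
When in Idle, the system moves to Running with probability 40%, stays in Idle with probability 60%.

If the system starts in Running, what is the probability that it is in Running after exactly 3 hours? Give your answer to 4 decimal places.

Propagate the distribution vector 3 hours from Running.
After 0 hours: (1.0000, 0.0000)
After 1 hour: (0.4500, 0.5500)
After 2 hours: (0.4225, 0.5775)
After 3 hours: (0.4211, 0.5789)
P(in Running after 3 hours) = 0.4211

0.4211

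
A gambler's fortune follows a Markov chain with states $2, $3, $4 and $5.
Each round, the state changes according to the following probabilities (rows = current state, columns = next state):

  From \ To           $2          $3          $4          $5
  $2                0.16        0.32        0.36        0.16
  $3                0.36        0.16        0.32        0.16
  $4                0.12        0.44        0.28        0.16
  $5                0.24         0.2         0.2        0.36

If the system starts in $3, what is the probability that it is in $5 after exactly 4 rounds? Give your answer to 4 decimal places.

0.1997

Propagate the distribution vector 4 rounds from $3.
After 0 rounds: (0.0000, 1.0000, 0.0000, 0.0000)
After 1 round: (0.3600, 0.1600, 0.3200, 0.1600)
After 2 rounds: (0.1920, 0.3136, 0.3024, 0.1920)
After 3 rounds: (0.2260, 0.2831, 0.2925, 0.1984)
After 4 rounds: (0.2208, 0.2860, 0.2935, 0.1997)
P(in $5 after 4 rounds) = 0.1997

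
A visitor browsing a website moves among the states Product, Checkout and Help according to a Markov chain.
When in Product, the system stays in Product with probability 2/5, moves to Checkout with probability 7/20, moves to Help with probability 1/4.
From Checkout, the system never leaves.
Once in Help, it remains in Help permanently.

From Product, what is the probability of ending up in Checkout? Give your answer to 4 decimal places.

Let h(s) be the probability of absorption at Checkout starting from transient state s. Then h(Checkout) = 1 and h(Help) = 0. By first-step analysis:
h(Product) = 0.4·h(Product) + 0.35·1 + 0.25·0
Solving: h(Product) = 0.5833.
Starting from Product, the probability is 0.5833.

0.5833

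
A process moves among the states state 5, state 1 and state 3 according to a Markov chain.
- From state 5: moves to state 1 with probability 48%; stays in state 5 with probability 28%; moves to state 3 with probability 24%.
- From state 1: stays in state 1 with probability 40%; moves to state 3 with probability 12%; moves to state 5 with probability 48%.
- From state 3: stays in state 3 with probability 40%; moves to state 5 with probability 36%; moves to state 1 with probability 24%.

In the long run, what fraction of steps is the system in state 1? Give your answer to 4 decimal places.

Let the stationary distribution be π with π = πP and π_1 + π_2 + π_3 = 1.
π_1 = 0.28·π_1 + 0.48·π_2 + 0.36·π_3
π_2 = 0.48·π_1 + 0.4·π_2 + 0.24·π_3
Solving with the normalization constraint gives π = (0.3770, 0.3934, 0.2295).
So the stationary probability of state 1 is 0.3934.

0.3934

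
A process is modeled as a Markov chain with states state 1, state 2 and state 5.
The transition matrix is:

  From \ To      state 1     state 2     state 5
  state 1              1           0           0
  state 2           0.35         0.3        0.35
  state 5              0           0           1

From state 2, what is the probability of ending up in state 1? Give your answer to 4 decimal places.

Let h(s) be the probability of absorption at state 1 starting from transient state s. Then h(state 1) = 1 and h(state 5) = 0. By first-step analysis:
h(state 2) = 0.35·1 + 0.3·h(state 2) + 0.35·0
Solving: h(state 2) = 0.5000.
Starting from state 2, the probability is 0.5000.

0.5000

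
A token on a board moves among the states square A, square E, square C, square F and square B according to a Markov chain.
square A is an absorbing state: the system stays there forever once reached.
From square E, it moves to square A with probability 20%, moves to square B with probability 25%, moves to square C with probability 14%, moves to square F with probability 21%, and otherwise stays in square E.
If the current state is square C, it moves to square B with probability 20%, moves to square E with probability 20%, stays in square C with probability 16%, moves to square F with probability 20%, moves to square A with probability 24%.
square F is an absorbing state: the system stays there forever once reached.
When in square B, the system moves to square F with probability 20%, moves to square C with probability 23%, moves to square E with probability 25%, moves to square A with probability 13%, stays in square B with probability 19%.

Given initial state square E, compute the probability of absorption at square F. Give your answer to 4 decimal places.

Let h(s) be the probability of absorption at square F starting from transient state s. Then h(square F) = 1 and h(square A) = 0. By first-step analysis:
h(square E) = 0.2·0 + 0.2·h(square E) + 0.14·h(square C) + 0.21·1 + 0.25·h(square B)
h(square C) = 0.24·0 + 0.2·h(square E) + 0.16·h(square C) + 0.2·1 + 0.2·h(square B)
h(square B) = 0.13·0 + 0.25·h(square E) + 0.23·h(square C) + 0.2·1 + 0.19·h(square B)
Solving: h(square E) = 0.5195, h(square C) = 0.4920, h(square B) = 0.5470.
Starting from square E, the probability is 0.5195.

0.5195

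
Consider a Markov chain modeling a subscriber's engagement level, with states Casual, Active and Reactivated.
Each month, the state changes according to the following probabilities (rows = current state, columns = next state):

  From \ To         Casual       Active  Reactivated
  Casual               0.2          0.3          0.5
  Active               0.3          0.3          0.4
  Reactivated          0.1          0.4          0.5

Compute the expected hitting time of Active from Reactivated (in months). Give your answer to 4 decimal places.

2.5714

Let t(s) be the expected number of months to first reach Active from state s, with t(Active) = 0. Conditioning on the first month:
t(Casual) = 1 + 0.2·t(Casual) + 0.5·t(Reactivated)
t(Reactivated) = 1 + 0.1·t(Casual) + 0.5·t(Reactivated)
Solving: t(Casual) = 2.8571, t(Reactivated) = 2.5714.
Expected months from Reactivated to Active: 2.5714.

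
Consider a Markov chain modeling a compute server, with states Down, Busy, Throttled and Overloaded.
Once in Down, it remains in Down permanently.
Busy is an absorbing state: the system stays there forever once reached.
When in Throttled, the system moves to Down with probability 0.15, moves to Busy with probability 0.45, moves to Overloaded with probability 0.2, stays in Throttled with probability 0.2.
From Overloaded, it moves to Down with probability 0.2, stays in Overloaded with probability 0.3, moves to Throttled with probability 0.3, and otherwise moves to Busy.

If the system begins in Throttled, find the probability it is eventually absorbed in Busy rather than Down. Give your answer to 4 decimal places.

Let h(s) be the probability of absorption at Busy starting from transient state s. Then h(Busy) = 1 and h(Down) = 0. By first-step analysis:
h(Throttled) = 0.15·0 + 0.45·1 + 0.2·h(Throttled) + 0.2·h(Overloaded)
h(Overloaded) = 0.2·0 + 0.2·1 + 0.3·h(Throttled) + 0.3·h(Overloaded)
Solving: h(Throttled) = 0.7100, h(Overloaded) = 0.5900.
Starting from Throttled, the probability is 0.7100.

0.7100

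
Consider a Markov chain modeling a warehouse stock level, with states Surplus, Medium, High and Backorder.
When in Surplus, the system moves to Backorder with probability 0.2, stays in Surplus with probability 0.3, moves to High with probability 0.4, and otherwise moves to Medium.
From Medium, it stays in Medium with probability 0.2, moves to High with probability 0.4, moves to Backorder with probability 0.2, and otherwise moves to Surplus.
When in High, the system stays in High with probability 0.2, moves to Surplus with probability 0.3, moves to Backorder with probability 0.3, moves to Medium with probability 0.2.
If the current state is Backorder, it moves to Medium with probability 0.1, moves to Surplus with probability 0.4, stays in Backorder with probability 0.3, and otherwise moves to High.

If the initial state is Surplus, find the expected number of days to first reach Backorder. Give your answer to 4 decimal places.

4.2857

Let t(s) be the expected number of days to first reach Backorder from state s, with t(Backorder) = 0. Conditioning on the first day:
t(Surplus) = 1 + 0.3·t(Surplus) + 0.1·t(Medium) + 0.4·t(High)
t(Medium) = 1 + 0.2·t(Surplus) + 0.2·t(Medium) + 0.4·t(High)
t(High) = 1 + 0.3·t(Surplus) + 0.2·t(Medium) + 0.2·t(High)
Solving: t(Surplus) = 4.2857, t(Medium) = 4.2857, t(High) = 3.9286.
Expected days from Surplus to Backorder: 4.2857.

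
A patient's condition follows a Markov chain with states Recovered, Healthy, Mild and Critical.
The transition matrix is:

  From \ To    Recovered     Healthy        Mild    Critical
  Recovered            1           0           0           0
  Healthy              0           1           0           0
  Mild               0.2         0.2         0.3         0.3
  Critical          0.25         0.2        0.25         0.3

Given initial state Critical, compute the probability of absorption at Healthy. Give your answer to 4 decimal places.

Let h(s) be the probability of absorption at Healthy starting from transient state s. Then h(Healthy) = 1 and h(Recovered) = 0. By first-step analysis:
h(Mild) = 0.2·0 + 0.2·1 + 0.3·h(Mild) + 0.3·h(Critical)
h(Critical) = 0.25·0 + 0.2·1 + 0.25·h(Mild) + 0.3·h(Critical)
Solving: h(Mild) = 0.4819, h(Critical) = 0.4578.
Starting from Critical, the probability is 0.4578.

0.4578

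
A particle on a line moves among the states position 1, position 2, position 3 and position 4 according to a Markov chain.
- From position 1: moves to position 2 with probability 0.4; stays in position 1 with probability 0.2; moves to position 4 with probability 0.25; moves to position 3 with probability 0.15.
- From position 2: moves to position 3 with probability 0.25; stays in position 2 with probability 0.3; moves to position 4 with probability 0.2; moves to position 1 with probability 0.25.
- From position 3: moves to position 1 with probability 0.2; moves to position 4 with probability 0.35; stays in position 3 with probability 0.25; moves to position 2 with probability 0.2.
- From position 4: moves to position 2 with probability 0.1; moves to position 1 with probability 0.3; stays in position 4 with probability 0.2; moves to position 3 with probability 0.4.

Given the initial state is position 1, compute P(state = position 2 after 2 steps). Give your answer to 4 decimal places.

0.2550

Propagate the distribution vector 2 steps from position 1.
After 0 steps: (1.0000, 0.0000, 0.0000, 0.0000)
After 1 step: (0.2000, 0.4000, 0.1500, 0.2500)
After 2 steps: (0.2450, 0.2550, 0.2675, 0.2325)
P(in position 2 after 2 steps) = 0.2550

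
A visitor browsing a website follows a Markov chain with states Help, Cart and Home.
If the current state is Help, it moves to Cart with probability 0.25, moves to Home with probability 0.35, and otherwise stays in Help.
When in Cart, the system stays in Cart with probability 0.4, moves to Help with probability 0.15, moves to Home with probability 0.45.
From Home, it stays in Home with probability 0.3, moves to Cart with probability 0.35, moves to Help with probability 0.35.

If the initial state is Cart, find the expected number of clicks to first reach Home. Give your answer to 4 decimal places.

2.3256

Let t(s) be the expected number of clicks to first reach Home from state s, with t(Home) = 0. Conditioning on the first click:
t(Help) = 1 + 0.4·t(Help) + 0.25·t(Cart)
t(Cart) = 1 + 0.15·t(Help) + 0.4·t(Cart)
Solving: t(Help) = 2.6357, t(Cart) = 2.3256.
Expected clicks from Cart to Home: 2.3256.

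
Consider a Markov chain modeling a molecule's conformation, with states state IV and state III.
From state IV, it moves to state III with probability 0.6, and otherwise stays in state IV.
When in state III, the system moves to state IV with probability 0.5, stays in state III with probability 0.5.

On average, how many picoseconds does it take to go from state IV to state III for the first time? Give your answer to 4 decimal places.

Let t(s) be the expected number of picoseconds to first reach state III from state s, with t(state III) = 0. Conditioning on the first picosecond:
t(state IV) = 1 + 0.4·t(state IV)
Solving: t(state IV) = 1.6667.
Expected picoseconds from state IV to state III: 1.6667.

1.6667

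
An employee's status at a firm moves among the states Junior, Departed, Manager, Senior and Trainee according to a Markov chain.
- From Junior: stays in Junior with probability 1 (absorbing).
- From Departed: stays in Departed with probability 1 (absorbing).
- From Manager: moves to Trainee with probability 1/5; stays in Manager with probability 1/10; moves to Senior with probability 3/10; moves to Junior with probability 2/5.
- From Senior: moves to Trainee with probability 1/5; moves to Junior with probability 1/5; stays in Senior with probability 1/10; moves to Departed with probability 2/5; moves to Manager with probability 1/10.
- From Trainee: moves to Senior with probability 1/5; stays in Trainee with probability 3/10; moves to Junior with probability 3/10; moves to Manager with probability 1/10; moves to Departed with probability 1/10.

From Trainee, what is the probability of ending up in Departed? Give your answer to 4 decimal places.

0.3361

Let h(s) be the probability of absorption at Departed starting from transient state s. Then h(Departed) = 1 and h(Junior) = 0. By first-step analysis:
h(Manager) = 0.4·0 + 0.1·h(Manager) + 0.3·h(Senior) + 0.2·h(Trainee)
h(Senior) = 0.2·0 + 0.4·1 + 0.1·h(Manager) + 0.1·h(Senior) + 0.2·h(Trainee)
h(Trainee) = 0.3·0 + 0.1·1 + 0.1·h(Manager) + 0.2·h(Senior) + 0.3·h(Trainee)
Solving: h(Manager) = 0.2573, h(Senior) = 0.5477, h(Trainee) = 0.3361.
Starting from Trainee, the probability is 0.3361.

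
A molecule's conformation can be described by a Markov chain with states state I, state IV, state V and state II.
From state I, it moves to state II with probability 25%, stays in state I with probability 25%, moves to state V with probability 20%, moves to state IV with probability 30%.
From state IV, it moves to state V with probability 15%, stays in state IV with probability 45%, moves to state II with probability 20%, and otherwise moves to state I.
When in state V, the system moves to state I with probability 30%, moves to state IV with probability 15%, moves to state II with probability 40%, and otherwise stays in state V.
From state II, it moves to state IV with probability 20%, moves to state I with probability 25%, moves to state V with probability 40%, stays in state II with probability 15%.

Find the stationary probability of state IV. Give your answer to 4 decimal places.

Let the stationary distribution be π with π = πP and π_1 + π_2 + π_3 + π_4 = 1.
π_1 = 0.25·π_1 + 0.2·π_2 + 0.3·π_3 + 0.25·π_4
π_2 = 0.3·π_1 + 0.45·π_2 + 0.15·π_3 + 0.2·π_4
π_3 = 0.2·π_1 + 0.15·π_2 + 0.15·π_3 + 0.4·π_4
Solving with the normalization constraint gives π = (0.2469, 0.2847, 0.2236, 0.2448).
So the stationary probability of state IV is 0.2847.

0.2847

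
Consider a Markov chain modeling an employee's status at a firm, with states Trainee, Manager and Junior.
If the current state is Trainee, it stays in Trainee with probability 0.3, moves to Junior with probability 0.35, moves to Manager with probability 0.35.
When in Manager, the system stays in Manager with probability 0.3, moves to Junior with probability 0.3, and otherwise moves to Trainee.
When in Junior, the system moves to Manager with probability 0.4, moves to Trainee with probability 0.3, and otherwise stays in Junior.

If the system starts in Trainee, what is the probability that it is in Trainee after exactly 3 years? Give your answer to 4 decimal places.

Propagate the distribution vector 3 years from Trainee.
After 0 years: (1.0000, 0.0000, 0.0000)
After 1 year: (0.3000, 0.3500, 0.3500)
After 2 years: (0.3350, 0.3500, 0.3150)
After 3 years: (0.3350, 0.3483, 0.3168)
P(in Trainee after 3 years) = 0.3350

0.3350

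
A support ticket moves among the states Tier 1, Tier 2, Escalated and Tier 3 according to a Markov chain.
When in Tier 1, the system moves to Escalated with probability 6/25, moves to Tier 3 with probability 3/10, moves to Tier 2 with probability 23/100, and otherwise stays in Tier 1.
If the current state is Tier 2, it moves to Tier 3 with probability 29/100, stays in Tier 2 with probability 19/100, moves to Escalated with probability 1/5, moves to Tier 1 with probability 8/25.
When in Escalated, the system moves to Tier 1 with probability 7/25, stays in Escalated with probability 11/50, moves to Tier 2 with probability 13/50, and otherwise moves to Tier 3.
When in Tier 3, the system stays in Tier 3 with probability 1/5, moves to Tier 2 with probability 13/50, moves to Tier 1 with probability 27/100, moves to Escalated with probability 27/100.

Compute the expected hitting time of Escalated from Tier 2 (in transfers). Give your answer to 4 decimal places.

Let t(s) be the expected number of transfers to first reach Escalated from state s, with t(Escalated) = 0. Conditioning on the first transfer:
t(Tier 1) = 1 + 0.23·t(Tier 1) + 0.23·t(Tier 2) + 0.3·t(Tier 3)
t(Tier 2) = 1 + 0.32·t(Tier 1) + 0.19·t(Tier 2) + 0.29·t(Tier 3)
t(Tier 3) = 1 + 0.27·t(Tier 1) + 0.26·t(Tier 2) + 0.2·t(Tier 3)
Solving: t(Tier 1) = 4.1848, t(Tier 2) = 4.3468, t(Tier 3) = 4.0751.
Expected transfers from Tier 2 to Escalated: 4.3468.

4.3468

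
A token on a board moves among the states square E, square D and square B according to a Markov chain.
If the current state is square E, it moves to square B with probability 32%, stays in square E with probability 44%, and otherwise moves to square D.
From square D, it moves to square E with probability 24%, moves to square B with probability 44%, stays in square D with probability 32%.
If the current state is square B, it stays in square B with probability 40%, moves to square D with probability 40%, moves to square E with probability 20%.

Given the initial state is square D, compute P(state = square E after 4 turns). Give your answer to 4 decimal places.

Propagate the distribution vector 4 turns from square D.
After 0 turns: (0.0000, 1.0000, 0.0000)
After 1 turn: (0.2400, 0.3200, 0.4400)
After 2 turns: (0.2704, 0.3360, 0.3936)
After 3 turns: (0.2783, 0.3299, 0.3918)
After 4 turns: (0.2800, 0.3291, 0.3909)
P(in square E after 4 turns) = 0.2800

0.2800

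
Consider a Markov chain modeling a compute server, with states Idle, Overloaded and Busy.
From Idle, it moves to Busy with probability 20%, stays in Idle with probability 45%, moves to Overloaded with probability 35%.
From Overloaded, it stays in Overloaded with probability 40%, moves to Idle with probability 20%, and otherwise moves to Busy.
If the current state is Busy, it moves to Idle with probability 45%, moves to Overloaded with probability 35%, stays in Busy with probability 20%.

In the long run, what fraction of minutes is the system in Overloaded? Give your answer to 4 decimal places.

0.3684

Let the stationary distribution be π with π = πP and π_1 + π_2 + π_3 = 1.
π_1 = 0.45·π_1 + 0.2·π_2 + 0.45·π_3
π_2 = 0.35·π_1 + 0.4·π_2 + 0.35·π_3
Solving with the normalization constraint gives π = (0.3579, 0.3684, 0.2737).
So the stationary probability of Overloaded is 0.3684.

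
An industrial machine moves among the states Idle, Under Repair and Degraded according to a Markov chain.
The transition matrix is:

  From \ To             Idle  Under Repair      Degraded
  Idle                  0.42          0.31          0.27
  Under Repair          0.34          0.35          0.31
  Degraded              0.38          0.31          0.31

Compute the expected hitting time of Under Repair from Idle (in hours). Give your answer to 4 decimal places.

3.2258

Let t(s) be the expected number of hours to first reach Under Repair from state s, with t(Under Repair) = 0. Conditioning on the first hour:
t(Idle) = 1 + 0.42·t(Idle) + 0.27·t(Degraded)
t(Degraded) = 1 + 0.38·t(Idle) + 0.31·t(Degraded)
Solving: t(Idle) = 3.2258, t(Degraded) = 3.2258.
Expected hours from Idle to Under Repair: 3.2258.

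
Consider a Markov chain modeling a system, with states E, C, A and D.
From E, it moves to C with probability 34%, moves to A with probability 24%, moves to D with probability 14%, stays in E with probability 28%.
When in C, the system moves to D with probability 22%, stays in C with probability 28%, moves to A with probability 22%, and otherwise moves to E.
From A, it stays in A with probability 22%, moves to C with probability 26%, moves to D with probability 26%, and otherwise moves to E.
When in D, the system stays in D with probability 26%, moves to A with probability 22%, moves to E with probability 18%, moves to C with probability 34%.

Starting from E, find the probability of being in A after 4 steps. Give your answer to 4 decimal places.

0.2251

Propagate the distribution vector 4 steps from E.
After 0 steps: (1.0000, 0.0000, 0.0000, 0.0000)
After 1 step: (0.2800, 0.3400, 0.2400, 0.1400)
After 2 steps: (0.2612, 0.3004, 0.2256, 0.2128)
After 3 steps: (0.2542, 0.3039, 0.2252, 0.2166)
After 4 steps: (0.2538, 0.3037, 0.2251, 0.2173)
P(in A after 4 steps) = 0.2251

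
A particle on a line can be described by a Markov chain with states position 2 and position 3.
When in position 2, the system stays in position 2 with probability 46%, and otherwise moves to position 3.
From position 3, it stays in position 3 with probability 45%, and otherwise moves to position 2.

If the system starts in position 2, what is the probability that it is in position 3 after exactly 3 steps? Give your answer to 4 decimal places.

Propagate the distribution vector 3 steps from position 2.
After 0 steps: (1.0000, 0.0000)
After 1 step: (0.4600, 0.5400)
After 2 steps: (0.5086, 0.4914)
After 3 steps: (0.5042, 0.4958)
P(in position 3 after 3 steps) = 0.4958

0.4958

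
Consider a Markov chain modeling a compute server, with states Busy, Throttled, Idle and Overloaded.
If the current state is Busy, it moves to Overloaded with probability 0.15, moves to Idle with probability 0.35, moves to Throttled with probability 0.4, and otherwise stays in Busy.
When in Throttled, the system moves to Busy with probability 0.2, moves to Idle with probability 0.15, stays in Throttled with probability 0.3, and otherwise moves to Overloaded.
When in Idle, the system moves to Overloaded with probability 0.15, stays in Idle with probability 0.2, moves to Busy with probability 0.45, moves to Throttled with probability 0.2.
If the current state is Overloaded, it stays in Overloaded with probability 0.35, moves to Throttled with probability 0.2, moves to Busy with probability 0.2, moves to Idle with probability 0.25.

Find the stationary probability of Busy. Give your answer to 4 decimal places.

Let the stationary distribution be π with π = πP and π_1 + π_2 + π_3 + π_4 = 1.
π_1 = 0.1·π_1 + 0.2·π_2 + 0.45·π_3 + 0.2·π_4
π_2 = 0.4·π_1 + 0.3·π_2 + 0.2·π_3 + 0.2·π_4
π_3 = 0.35·π_1 + 0.15·π_2 + 0.2·π_3 + 0.25·π_4
Solving with the normalization constraint gives π = (0.2351, 0.2745, 0.2343, 0.2561).
So the stationary probability of Busy is 0.2351.

0.2351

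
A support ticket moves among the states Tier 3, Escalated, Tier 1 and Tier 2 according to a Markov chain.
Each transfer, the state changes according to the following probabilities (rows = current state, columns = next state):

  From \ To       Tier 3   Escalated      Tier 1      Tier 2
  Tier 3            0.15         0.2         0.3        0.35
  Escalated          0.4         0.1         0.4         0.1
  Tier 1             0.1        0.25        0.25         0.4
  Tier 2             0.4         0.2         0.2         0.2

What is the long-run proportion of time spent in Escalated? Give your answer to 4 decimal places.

Let the stationary distribution be π with π = πP and π_1 + π_2 + π_3 + π_4 = 1.
π_1 = 0.15·π_1 + 0.4·π_2 + 0.1·π_3 + 0.4·π_4
π_2 = 0.2·π_1 + 0.1·π_2 + 0.25·π_3 + 0.2·π_4
π_3 = 0.3·π_1 + 0.4·π_2 + 0.25·π_3 + 0.2·π_4
Solving with the normalization constraint gives π = (0.2533, 0.1945, 0.2781, 0.2742).
So the stationary probability of Escalated is 0.1945.

0.1945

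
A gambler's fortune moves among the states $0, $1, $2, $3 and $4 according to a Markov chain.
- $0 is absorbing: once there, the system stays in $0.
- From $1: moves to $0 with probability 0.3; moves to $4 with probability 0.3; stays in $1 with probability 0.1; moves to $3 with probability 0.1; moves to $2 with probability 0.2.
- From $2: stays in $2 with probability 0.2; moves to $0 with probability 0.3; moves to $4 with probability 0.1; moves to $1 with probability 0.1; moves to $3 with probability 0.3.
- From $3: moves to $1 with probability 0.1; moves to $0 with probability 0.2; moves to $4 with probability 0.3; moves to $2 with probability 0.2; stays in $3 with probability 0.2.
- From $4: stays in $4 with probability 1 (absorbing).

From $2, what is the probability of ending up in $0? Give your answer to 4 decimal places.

Let h(s) be the probability of absorption at $0 starting from transient state s. Then h($0) = 1 and h($4) = 0. By first-step analysis:
h($1) = 0.3·1 + 0.1·h($1) + 0.2·h($2) + 0.1·h($3) + 0.3·0
h($2) = 0.3·1 + 0.1·h($1) + 0.2·h($2) + 0.3·h($3) + 0.1·0
h($3) = 0.2·1 + 0.1·h($1) + 0.2·h($2) + 0.2·h($3) + 0.3·0
Solving: h($1) = 0.5224, h($2) = 0.6163, h($3) = 0.4694.
Starting from $2, the probability is 0.6163.

0.6163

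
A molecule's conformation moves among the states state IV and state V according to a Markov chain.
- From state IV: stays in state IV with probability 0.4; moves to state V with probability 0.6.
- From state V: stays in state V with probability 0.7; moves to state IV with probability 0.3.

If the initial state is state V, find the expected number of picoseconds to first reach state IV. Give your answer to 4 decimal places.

3.3333

Let t(s) be the expected number of picoseconds to first reach state IV from state s, with t(state IV) = 0. Conditioning on the first picosecond:
t(state V) = 1 + 0.7·t(state V)
Solving: t(state V) = 3.3333.
Expected picoseconds from state V to state IV: 3.3333.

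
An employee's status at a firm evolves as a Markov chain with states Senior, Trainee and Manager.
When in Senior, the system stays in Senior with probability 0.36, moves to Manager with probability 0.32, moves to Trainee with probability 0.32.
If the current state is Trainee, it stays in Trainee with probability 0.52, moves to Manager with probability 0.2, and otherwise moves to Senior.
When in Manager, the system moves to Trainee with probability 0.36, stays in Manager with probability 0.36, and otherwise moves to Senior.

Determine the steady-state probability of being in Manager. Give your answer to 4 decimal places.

Let the stationary distribution be π with π = πP and π_1 + π_2 + π_3 = 1.
π_1 = 0.36·π_1 + 0.28·π_2 + 0.28·π_3
π_2 = 0.32·π_1 + 0.52·π_2 + 0.36·π_3
Solving with the normalization constraint gives π = (0.3043, 0.4141, 0.2816).
So the stationary probability of Manager is 0.2816.

0.2816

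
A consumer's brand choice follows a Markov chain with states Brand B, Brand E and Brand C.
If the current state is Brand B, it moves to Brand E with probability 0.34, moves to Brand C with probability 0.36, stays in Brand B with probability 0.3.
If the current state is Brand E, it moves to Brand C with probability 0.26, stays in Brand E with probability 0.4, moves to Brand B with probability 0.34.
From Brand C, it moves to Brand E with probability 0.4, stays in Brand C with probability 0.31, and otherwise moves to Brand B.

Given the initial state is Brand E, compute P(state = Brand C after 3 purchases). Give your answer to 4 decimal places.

0.3067

Propagate the distribution vector 3 purchases from Brand E.
After 0 purchases: (0.0000, 1.0000, 0.0000)
After 1 purchase: (0.3400, 0.4000, 0.2600)
After 2 purchases: (0.3134, 0.3796, 0.3070)
After 3 purchases: (0.3121, 0.3812, 0.3067)
P(in Brand C after 3 purchases) = 0.3067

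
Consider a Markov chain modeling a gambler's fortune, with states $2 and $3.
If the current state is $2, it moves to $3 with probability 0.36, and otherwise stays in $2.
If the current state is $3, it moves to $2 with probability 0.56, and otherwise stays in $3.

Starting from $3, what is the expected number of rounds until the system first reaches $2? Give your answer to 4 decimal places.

Let t(s) be the expected number of rounds to first reach $2 from state s, with t($2) = 0. Conditioning on the first round:
t($3) = 1 + 0.44·t($3)
Solving: t($3) = 1.7857.
Expected rounds from $3 to $2: 1.7857.

1.7857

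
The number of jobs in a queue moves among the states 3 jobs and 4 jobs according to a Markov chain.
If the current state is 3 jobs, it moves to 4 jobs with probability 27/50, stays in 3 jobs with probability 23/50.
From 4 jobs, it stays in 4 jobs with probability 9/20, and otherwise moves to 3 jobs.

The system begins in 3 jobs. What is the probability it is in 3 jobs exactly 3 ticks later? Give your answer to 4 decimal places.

Propagate the distribution vector 3 ticks from 3 jobs.
After 0 ticks: (1.0000, 0.0000)
After 1 tick: (0.4600, 0.5400)
After 2 ticks: (0.5086, 0.4914)
After 3 ticks: (0.5042, 0.4958)
P(in 3 jobs after 3 ticks) = 0.5042

0.5042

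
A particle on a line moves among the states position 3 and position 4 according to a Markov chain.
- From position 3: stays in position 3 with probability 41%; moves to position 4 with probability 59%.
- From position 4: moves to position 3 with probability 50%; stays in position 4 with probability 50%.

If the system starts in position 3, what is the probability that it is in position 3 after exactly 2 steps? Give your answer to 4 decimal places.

0.4631

Sum over the intermediate state after 1 step:
P = P(position 3→position 3)·P(position 3→position 3) + P(position 3→position 4)·P(position 4→position 3)
  = 0.41×0.41 + 0.59×0.5
  = 0.1681 + 0.2950 = 0.4631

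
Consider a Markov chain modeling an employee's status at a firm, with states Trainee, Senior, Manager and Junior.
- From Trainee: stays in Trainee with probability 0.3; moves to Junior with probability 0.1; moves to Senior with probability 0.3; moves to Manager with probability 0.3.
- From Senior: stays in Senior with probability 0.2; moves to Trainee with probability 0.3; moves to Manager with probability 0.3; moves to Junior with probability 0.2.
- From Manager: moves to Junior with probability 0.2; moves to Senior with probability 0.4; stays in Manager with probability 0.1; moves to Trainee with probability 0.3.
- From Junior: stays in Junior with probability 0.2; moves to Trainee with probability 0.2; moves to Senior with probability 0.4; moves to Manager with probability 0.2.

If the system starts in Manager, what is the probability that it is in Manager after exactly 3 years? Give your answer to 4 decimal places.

Propagate the distribution vector 3 years from Manager.
After 0 years: (0.0000, 0.0000, 1.0000, 0.0000)
After 1 year: (0.3000, 0.4000, 0.1000, 0.2000)
After 2 years: (0.2800, 0.2900, 0.2600, 0.1700)
After 3 years: (0.2830, 0.3140, 0.2310, 0.1720)
P(in Manager after 3 years) = 0.2310

0.2310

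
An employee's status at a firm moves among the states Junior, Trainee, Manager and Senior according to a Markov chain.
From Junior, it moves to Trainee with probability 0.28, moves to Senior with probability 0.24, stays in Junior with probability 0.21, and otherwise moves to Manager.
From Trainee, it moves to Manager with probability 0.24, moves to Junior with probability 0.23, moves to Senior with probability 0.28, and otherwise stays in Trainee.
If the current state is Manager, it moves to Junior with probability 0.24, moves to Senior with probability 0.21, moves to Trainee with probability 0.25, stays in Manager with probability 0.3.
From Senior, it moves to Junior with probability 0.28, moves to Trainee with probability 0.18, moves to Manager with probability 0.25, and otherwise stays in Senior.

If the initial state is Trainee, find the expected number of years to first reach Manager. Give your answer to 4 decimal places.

4.0016

Let t(s) be the expected number of years to first reach Manager from state s, with t(Manager) = 0. Conditioning on the first year:
t(Junior) = 1 + 0.21·t(Junior) + 0.28·t(Trainee) + 0.24·t(Senior)
t(Trainee) = 1 + 0.23·t(Junior) + 0.25·t(Trainee) + 0.28·t(Senior)
t(Senior) = 1 + 0.28·t(Junior) + 0.18·t(Trainee) + 0.29·t(Senior)
Solving: t(Junior) = 3.8857, t(Trainee) = 4.0016, t(Senior) = 3.9554.
Expected years from Trainee to Manager: 4.0016.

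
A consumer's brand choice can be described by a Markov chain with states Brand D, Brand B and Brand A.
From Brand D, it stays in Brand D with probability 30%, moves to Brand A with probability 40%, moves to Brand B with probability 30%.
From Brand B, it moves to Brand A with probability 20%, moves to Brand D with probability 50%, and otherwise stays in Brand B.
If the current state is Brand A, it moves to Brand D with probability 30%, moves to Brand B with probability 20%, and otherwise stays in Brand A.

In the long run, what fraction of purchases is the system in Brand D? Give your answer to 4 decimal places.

0.3523

Let the stationary distribution be π with π = πP and π_1 + π_2 + π_3 = 1.
π_1 = 0.3·π_1 + 0.5·π_2 + 0.3·π_3
π_2 = 0.3·π_1 + 0.3·π_2 + 0.2·π_3
Solving with the normalization constraint gives π = (0.3523, 0.2614, 0.3864).
So the stationary probability of Brand D is 0.3523.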